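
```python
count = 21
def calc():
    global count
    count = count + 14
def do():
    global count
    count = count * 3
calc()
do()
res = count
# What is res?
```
105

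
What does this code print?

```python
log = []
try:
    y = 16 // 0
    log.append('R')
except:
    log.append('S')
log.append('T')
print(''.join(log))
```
ST

Exception raised in try, caught by bare except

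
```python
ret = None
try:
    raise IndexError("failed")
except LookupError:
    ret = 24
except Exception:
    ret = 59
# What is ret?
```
24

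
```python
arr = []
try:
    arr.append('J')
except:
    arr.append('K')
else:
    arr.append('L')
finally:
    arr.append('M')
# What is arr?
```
['J', 'L', 'M']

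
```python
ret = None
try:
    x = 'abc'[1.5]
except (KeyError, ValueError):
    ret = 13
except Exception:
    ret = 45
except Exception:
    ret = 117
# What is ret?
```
45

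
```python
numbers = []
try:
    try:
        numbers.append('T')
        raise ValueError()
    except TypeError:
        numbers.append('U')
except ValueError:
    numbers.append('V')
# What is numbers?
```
['T', 'V']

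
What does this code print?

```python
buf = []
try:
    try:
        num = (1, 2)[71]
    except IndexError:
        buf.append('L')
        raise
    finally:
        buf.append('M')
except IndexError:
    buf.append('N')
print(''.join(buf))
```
LMN

finally runs before re-raised exception propagates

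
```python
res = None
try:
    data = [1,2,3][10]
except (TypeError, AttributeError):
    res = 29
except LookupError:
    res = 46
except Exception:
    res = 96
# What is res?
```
46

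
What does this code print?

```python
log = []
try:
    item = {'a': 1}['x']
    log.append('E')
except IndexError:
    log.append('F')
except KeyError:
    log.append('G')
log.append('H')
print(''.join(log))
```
GH

KeyError is caught by its specific handler, not IndexError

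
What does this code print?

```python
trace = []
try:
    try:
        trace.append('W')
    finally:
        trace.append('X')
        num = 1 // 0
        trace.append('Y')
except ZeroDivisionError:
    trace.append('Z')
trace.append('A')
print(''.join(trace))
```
WXZA

Exception in inner finally caught by outer except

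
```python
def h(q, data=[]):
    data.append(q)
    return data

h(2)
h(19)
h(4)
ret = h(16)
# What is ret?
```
[2, 19, 4, 16]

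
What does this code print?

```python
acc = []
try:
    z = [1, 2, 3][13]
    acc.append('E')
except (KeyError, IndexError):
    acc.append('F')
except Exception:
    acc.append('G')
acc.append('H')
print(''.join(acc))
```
FH

IndexError matches tuple containing it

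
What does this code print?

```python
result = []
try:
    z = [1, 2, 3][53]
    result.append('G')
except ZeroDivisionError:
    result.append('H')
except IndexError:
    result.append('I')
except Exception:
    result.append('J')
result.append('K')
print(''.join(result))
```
IK

IndexError matches before generic Exception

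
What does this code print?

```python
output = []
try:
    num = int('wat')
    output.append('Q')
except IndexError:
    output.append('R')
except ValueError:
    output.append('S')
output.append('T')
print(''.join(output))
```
ST

ValueError is caught by its specific handler, not IndexError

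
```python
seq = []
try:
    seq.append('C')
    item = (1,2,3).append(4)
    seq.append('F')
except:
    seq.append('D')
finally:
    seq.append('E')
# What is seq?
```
['C', 'D', 'E']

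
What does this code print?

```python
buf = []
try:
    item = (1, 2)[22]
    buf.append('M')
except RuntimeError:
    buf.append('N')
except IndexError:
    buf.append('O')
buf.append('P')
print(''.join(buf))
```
OP

IndexError is caught by its specific handler, not RuntimeError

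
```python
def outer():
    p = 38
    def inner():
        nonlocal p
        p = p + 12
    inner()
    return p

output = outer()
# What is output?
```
50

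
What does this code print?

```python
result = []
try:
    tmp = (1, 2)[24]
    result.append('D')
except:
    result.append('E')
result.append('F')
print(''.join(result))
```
EF

Exception raised in try, caught by bare except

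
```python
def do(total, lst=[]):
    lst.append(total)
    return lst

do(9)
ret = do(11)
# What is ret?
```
[9, 11]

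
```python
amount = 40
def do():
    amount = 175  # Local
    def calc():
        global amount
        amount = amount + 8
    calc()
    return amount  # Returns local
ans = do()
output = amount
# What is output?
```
48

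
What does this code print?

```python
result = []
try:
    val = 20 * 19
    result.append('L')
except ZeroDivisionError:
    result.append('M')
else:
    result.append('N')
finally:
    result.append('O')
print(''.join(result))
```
LNO

else runs before finally when no exception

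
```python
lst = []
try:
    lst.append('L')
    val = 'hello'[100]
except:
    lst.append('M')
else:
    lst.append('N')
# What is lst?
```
['L', 'M']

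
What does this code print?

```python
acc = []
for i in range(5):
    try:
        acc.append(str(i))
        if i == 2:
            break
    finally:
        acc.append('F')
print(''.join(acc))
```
0F1F2F

finally runs even when breaking out of loop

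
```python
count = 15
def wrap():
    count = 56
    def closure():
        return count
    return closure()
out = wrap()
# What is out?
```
56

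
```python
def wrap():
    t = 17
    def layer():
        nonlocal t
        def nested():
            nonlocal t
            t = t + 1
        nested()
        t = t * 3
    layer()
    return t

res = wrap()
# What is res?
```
54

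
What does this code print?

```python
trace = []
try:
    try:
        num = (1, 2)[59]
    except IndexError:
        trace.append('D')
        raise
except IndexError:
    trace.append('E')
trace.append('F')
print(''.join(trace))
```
DEF

raise without argument re-raises current exception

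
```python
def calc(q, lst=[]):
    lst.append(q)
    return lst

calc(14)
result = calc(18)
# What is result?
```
[14, 18]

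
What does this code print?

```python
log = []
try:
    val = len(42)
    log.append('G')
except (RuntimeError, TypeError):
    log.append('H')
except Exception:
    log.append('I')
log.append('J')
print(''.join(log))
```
HJ

TypeError matches tuple containing it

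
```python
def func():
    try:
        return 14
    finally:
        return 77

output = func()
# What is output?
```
77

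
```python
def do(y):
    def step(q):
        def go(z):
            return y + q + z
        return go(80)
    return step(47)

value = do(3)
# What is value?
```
130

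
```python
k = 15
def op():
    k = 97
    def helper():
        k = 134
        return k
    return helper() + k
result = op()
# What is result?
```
231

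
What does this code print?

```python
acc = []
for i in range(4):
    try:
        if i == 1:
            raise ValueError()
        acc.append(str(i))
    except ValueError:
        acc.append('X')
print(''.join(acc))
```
0X23

Exception on i=1 caught, loop continues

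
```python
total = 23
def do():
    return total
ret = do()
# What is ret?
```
23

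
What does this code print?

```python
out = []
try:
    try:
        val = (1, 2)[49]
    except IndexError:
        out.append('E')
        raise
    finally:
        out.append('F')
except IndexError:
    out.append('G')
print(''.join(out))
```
EFG

finally runs before re-raised exception propagates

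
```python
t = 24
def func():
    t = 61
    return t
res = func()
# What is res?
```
61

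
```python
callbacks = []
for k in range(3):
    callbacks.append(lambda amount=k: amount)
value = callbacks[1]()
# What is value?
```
1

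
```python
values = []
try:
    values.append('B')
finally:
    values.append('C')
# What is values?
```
['B', 'C']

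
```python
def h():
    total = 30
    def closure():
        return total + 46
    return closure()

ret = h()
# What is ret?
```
76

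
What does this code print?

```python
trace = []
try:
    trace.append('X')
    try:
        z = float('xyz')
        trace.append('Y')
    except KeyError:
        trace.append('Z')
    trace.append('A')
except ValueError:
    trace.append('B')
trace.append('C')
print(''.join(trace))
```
XBC

Inner handler doesn't match, propagates to outer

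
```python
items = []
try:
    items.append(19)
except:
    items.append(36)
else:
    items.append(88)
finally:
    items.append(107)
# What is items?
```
[19, 88, 107]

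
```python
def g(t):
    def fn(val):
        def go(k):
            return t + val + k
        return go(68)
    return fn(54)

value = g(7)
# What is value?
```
129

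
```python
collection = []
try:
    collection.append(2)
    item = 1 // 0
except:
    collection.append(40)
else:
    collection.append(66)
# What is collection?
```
[2, 40]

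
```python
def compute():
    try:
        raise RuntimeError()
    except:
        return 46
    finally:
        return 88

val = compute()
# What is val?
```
88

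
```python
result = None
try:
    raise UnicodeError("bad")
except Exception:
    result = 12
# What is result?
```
12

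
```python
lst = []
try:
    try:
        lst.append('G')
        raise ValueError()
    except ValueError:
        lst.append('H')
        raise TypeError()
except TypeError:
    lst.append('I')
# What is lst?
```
['G', 'H', 'I']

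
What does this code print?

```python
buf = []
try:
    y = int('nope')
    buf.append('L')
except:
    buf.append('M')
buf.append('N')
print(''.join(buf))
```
MN

Exception raised in try, caught by bare except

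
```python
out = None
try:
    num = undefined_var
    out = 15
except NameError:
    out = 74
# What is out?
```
74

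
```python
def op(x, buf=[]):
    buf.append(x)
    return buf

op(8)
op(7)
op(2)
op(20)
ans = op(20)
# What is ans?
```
[8, 7, 2, 20, 20]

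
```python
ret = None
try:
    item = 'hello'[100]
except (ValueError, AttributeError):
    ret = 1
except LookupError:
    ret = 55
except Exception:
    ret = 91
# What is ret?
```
55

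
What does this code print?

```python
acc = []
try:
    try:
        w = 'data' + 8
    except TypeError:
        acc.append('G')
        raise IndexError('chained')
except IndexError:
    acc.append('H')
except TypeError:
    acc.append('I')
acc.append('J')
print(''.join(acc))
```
GHJ

IndexError raised and caught, original TypeError not re-raised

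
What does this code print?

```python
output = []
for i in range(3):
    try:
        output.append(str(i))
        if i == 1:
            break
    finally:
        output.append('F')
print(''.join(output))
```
0F1F

finally runs even when breaking out of loop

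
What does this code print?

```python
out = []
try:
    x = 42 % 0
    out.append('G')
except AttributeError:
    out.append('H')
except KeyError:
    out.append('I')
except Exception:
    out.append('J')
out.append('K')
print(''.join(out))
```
JK

ZeroDivisionError not specifically caught, falls to Exception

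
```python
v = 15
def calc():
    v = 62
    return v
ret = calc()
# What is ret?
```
62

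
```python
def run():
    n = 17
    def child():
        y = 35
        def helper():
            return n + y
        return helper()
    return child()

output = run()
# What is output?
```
52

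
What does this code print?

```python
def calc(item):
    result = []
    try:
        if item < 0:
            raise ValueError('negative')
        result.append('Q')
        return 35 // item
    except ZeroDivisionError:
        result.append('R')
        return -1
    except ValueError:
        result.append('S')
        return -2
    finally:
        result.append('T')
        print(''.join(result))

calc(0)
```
QRT

item=0 causes ZeroDivisionError, caught, finally prints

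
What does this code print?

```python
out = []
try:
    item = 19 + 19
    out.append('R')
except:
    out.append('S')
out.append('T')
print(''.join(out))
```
RT

No exception, try block completes normally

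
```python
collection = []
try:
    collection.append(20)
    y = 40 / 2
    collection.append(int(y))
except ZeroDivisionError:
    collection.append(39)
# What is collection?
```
[20, 20]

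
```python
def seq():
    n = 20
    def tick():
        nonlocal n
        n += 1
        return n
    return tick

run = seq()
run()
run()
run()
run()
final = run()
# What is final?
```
25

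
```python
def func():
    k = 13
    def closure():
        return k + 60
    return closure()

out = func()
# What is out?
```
73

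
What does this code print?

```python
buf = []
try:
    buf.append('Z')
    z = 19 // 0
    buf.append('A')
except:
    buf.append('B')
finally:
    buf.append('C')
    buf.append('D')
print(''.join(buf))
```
ZBCD

Code before exception runs, then except, then all of finally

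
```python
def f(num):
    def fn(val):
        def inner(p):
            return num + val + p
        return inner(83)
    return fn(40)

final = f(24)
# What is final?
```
147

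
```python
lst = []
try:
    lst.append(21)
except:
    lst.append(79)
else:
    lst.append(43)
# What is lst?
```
[21, 43]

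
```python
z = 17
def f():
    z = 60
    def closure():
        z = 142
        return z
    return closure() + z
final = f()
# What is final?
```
202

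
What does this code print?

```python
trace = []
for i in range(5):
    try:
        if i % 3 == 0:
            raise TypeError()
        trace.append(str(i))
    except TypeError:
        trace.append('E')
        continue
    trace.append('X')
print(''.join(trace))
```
E1X2XE4X

continue in except skips rest of loop body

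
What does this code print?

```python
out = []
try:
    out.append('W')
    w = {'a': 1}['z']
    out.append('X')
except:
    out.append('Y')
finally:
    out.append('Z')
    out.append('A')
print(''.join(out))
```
WYZA

Code before exception runs, then except, then all of finally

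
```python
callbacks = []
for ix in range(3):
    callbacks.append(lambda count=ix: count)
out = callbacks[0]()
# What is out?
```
0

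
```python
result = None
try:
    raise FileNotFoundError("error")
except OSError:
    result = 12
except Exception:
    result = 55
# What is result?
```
12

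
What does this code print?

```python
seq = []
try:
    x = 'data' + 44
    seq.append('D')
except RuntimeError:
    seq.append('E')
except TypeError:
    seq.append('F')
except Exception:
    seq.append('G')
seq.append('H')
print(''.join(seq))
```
FH

TypeError matches before generic Exception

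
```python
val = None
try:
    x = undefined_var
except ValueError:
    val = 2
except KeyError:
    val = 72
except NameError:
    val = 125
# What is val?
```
125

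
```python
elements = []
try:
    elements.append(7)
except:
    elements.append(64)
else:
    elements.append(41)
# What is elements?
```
[7, 41]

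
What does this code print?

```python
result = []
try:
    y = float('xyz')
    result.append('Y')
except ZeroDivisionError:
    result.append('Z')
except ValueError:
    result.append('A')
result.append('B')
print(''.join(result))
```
AB

ValueError is caught by its specific handler, not ZeroDivisionError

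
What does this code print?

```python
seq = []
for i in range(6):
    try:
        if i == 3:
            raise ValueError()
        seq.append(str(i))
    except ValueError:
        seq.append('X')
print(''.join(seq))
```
012X45

Exception on i=3 caught, loop continues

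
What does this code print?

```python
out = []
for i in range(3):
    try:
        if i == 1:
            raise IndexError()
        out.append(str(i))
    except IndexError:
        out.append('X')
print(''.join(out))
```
0X2

Exception on i=1 caught, loop continues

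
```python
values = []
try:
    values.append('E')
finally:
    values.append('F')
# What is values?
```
['E', 'F']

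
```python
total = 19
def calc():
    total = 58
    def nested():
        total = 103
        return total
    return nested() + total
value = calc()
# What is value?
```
161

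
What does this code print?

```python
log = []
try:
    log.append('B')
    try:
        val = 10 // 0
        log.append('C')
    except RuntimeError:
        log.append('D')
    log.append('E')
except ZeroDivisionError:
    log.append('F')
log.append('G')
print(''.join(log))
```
BFG

Inner handler doesn't match, propagates to outer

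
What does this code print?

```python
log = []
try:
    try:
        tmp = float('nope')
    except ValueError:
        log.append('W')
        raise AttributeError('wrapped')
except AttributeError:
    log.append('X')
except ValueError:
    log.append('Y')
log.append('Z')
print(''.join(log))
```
WXZ

AttributeError raised and caught, original ValueError not re-raised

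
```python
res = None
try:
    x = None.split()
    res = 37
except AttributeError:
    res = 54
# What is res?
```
54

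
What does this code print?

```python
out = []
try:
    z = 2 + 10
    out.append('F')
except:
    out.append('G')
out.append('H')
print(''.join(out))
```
FH

No exception, try block completes normally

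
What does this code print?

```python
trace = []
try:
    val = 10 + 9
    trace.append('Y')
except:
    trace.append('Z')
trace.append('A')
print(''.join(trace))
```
YA

No exception, try block completes normally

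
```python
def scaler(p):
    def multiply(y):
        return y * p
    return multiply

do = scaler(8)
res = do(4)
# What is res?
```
32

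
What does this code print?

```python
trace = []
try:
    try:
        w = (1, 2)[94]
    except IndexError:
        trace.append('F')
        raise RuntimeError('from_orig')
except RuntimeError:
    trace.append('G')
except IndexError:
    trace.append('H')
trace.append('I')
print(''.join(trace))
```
FGI

RuntimeError raised and caught, original IndexError not re-raised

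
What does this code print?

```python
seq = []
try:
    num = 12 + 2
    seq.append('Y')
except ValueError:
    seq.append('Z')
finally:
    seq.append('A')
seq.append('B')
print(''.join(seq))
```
YAB

finally runs after normal execution too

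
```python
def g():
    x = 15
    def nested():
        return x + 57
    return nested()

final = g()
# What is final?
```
72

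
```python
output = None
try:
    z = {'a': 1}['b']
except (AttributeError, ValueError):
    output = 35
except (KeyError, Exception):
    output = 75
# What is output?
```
75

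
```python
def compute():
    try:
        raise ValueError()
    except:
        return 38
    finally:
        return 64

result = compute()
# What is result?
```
64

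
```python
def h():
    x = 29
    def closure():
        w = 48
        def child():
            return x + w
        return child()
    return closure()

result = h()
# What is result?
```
77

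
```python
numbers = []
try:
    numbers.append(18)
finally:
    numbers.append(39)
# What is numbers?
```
[18, 39]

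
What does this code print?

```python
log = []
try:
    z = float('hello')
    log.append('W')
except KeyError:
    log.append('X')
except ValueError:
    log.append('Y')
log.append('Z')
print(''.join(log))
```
YZ

ValueError is caught by its specific handler, not KeyError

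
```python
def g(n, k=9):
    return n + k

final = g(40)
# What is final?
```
49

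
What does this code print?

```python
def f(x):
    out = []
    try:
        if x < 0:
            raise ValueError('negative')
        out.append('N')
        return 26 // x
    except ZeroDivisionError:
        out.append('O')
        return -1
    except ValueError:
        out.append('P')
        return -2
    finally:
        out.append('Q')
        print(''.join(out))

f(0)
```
NOQ

x=0 causes ZeroDivisionError, caught, finally prints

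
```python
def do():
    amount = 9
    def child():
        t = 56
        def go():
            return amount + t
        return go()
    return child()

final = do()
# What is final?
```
65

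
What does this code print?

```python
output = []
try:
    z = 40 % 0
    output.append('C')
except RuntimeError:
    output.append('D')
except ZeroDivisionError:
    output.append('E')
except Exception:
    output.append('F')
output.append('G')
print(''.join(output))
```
EG

ZeroDivisionError matches before generic Exception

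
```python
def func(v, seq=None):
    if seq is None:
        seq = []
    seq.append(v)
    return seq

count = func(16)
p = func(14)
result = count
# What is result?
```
[16]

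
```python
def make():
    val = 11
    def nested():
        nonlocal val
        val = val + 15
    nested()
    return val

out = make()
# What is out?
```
26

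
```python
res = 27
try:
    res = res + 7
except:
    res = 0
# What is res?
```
34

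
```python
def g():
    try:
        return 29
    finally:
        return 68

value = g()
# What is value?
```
68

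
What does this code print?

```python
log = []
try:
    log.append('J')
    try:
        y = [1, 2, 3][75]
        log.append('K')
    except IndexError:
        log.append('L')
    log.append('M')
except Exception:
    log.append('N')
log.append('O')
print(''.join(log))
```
JLMO

Inner exception caught by inner handler, outer continues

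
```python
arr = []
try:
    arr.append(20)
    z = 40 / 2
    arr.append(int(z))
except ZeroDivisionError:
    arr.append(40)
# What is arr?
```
[20, 20]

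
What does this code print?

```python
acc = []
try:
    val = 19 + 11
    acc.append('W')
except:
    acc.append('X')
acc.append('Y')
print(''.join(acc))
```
WY

No exception, try block completes normally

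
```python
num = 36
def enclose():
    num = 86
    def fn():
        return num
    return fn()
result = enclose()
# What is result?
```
86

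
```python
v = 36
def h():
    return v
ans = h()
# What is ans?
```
36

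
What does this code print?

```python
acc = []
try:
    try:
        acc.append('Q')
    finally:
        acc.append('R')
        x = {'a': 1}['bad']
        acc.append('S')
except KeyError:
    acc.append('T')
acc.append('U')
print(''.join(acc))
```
QRTU

Exception in inner finally caught by outer except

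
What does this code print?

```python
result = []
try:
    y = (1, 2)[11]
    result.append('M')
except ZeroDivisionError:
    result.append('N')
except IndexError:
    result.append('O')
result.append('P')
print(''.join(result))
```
OP

IndexError is caught by its specific handler, not ZeroDivisionError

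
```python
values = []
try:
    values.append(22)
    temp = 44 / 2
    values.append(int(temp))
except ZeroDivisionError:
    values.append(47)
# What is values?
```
[22, 22]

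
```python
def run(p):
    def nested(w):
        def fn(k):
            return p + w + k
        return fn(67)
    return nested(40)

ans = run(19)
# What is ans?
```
126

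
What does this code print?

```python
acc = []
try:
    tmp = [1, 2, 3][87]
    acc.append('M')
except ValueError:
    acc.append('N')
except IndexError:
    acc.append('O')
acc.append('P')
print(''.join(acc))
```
OP

IndexError is caught by its specific handler, not ValueError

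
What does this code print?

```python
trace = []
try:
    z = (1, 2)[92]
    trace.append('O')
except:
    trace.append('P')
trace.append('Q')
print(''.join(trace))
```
PQ

Exception raised in try, caught by bare except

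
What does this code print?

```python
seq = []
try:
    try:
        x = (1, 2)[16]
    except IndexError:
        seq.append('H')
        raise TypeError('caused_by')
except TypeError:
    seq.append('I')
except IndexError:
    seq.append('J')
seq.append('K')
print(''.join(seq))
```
HIK

TypeError raised and caught, original IndexError not re-raised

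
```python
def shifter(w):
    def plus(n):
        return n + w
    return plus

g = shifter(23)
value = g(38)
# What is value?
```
61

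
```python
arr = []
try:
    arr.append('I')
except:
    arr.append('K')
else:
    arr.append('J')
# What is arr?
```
['I', 'J']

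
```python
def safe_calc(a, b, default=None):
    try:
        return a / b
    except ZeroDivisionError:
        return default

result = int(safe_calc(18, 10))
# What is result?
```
1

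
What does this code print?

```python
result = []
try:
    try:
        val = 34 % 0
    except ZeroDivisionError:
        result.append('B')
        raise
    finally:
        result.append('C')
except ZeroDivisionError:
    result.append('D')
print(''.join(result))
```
BCD

finally runs before re-raised exception propagates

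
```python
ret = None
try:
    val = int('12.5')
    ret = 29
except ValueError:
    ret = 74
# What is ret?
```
74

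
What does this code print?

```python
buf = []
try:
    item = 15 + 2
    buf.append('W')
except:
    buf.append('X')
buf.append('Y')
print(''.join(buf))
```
WY

No exception, try block completes normally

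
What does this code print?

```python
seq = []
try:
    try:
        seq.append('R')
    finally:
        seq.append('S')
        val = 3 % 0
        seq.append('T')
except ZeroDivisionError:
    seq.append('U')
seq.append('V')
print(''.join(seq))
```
RSUV

Exception in inner finally caught by outer except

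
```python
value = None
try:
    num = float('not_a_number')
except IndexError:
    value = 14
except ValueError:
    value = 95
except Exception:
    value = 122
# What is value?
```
95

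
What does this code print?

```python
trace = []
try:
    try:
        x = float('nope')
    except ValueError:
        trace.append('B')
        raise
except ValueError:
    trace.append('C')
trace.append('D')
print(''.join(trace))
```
BCD

raise without argument re-raises current exception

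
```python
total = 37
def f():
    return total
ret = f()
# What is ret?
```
37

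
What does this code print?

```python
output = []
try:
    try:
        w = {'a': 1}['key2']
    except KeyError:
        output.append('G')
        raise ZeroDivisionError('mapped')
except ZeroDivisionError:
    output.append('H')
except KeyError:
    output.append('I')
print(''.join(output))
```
GH

New ZeroDivisionError raised, caught by outer ZeroDivisionError handler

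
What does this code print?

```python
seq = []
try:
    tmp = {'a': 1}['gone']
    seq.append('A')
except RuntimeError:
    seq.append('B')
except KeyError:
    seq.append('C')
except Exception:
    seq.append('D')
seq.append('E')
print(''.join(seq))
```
CE

KeyError matches before generic Exception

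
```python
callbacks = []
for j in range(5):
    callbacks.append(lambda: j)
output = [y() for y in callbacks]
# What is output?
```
[4, 4, 4, 4, 4]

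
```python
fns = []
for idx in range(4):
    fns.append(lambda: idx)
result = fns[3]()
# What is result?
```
3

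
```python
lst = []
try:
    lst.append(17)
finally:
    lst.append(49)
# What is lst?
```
[17, 49]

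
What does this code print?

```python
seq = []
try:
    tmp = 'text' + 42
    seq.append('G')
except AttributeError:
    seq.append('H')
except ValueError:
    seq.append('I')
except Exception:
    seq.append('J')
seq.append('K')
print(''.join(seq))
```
JK

TypeError not specifically caught, falls to Exception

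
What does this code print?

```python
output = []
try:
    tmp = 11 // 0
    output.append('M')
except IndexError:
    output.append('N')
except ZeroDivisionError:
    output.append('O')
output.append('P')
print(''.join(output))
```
OP

ZeroDivisionError is caught by its specific handler, not IndexError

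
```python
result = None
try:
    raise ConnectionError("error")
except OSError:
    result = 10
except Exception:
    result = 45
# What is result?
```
10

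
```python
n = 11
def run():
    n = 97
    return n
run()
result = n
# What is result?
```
11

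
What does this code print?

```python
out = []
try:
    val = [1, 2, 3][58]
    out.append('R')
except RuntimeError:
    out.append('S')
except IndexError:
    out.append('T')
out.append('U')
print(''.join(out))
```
TU

IndexError is caught by its specific handler, not RuntimeError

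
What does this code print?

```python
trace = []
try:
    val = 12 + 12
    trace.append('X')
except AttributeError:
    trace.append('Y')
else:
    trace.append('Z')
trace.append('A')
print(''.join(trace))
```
XZA

else block runs when no exception occurs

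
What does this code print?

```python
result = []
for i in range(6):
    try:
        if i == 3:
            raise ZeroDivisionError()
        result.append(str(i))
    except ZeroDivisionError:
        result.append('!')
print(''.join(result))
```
012!45

Exception on i=3 caught, loop continues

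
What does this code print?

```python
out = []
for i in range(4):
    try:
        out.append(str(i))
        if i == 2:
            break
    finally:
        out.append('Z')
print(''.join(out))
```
0Z1Z2Z

finally runs even when breaking out of loop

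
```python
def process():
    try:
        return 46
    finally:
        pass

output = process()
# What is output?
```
46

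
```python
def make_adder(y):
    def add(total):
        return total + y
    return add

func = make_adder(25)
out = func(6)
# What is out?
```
31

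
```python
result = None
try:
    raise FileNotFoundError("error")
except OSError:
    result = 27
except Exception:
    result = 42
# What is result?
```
27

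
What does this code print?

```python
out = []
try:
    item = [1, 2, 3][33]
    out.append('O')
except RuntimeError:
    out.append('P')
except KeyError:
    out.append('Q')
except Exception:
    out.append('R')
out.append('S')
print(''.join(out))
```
RS

IndexError not specifically caught, falls to Exception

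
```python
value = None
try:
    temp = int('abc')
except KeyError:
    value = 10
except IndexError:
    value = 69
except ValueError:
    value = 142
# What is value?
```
142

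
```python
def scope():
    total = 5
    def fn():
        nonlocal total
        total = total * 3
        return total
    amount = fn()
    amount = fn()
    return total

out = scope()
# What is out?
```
45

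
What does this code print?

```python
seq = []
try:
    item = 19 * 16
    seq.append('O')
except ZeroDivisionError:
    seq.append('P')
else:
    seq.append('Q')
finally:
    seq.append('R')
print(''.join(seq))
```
OQR

else runs before finally when no exception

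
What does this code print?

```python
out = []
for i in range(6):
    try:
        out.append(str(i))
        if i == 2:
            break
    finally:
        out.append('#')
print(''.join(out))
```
0#1#2#

finally runs even when breaking out of loop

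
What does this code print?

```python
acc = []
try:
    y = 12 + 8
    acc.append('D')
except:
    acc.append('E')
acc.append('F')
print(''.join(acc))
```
DF

No exception, try block completes normally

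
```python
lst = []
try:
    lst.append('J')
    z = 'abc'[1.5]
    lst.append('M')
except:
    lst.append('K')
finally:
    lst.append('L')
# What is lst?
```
['J', 'K', 'L']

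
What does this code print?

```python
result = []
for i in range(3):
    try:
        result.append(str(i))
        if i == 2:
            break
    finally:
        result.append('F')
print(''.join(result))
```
0F1F2F

finally runs even when breaking out of loop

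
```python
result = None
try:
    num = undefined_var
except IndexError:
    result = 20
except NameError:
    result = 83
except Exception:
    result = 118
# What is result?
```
83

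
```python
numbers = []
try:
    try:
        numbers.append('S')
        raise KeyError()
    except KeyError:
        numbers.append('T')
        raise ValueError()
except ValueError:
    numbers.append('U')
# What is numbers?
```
['S', 'T', 'U']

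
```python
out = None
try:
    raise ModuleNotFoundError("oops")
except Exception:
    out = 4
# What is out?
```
4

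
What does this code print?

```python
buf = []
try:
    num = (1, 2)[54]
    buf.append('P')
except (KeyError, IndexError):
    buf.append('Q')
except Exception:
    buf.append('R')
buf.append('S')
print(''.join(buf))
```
QS

IndexError matches tuple containing it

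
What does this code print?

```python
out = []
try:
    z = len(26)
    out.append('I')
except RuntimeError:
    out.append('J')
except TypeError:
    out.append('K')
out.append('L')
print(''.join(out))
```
KL

TypeError is caught by its specific handler, not RuntimeError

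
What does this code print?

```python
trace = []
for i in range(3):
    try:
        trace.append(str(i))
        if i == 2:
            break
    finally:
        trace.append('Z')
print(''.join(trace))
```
0Z1Z2Z

finally runs even when breaking out of loop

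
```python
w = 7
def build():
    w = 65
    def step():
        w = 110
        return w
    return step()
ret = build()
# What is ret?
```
110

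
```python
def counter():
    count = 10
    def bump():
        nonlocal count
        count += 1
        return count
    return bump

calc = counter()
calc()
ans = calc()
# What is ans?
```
12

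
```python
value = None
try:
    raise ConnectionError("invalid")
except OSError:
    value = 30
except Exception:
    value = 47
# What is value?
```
30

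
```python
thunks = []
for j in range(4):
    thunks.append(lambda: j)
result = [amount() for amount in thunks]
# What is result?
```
[3, 3, 3, 3]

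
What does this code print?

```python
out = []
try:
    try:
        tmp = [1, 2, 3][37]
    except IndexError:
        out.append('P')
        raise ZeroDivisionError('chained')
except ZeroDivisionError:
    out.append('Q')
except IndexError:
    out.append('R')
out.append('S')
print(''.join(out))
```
PQS

ZeroDivisionError raised and caught, original IndexError not re-raised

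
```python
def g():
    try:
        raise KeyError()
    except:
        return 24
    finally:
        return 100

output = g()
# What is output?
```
100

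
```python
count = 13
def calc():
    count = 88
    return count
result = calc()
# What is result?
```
88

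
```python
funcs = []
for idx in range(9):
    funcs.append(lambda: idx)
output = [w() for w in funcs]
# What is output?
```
[8, 8, 8, 8, 8, 8, 8, 8, 8]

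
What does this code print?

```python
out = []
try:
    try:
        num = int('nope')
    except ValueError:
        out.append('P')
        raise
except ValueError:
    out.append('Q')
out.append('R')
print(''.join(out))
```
PQR

raise without argument re-raises current exception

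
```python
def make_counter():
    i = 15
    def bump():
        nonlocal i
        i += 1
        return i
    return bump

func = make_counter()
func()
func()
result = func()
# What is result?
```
18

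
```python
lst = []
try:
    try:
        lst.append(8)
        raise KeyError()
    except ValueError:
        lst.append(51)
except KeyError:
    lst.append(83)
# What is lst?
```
[8, 83]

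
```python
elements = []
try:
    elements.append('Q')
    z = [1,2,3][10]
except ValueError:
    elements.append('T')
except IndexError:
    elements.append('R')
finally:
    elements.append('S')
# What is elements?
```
['Q', 'R', 'S']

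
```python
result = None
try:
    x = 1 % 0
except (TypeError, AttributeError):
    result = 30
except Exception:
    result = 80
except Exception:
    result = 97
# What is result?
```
80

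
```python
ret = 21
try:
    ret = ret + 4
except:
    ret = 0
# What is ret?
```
25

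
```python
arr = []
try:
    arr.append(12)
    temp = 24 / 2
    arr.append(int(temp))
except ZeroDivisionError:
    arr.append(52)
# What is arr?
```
[12, 12]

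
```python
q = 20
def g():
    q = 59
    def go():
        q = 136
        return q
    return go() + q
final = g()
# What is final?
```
195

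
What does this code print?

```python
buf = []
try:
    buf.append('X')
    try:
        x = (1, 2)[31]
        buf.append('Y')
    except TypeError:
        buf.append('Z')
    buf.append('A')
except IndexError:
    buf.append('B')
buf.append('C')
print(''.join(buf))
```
XBC

Inner handler doesn't match, propagates to outer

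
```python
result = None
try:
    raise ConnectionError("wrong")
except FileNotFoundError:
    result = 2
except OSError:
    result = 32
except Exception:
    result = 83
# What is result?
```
32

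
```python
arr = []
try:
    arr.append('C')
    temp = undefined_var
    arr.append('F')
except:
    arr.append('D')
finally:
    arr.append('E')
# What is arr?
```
['C', 'D', 'E']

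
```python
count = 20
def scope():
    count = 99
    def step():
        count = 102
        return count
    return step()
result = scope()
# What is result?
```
102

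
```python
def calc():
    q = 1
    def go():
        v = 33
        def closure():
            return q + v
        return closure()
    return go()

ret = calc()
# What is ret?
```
34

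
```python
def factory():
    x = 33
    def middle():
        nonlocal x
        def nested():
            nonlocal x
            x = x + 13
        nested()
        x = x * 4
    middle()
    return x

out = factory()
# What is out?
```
184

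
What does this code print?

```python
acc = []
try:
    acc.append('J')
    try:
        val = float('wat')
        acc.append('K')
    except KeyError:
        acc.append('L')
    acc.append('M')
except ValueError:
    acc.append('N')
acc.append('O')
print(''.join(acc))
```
JNO

Inner handler doesn't match, propagates to outer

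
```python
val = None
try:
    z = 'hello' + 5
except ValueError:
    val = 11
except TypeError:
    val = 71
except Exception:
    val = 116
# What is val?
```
71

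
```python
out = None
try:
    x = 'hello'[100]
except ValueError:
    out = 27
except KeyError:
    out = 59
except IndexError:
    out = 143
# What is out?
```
143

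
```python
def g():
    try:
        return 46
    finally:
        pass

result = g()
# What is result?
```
46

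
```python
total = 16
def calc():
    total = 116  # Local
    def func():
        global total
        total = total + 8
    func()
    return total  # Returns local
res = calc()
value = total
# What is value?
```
24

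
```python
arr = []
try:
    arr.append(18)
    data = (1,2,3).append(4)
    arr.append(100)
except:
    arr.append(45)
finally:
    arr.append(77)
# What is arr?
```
[18, 45, 77]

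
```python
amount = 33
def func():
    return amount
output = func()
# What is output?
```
33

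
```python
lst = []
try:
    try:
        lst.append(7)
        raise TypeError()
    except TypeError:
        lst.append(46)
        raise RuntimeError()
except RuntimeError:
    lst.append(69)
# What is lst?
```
[7, 46, 69]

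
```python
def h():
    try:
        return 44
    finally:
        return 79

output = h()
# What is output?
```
79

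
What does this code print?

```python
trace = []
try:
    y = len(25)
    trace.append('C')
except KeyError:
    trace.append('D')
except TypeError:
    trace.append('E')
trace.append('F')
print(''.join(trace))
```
EF

TypeError is caught by its specific handler, not KeyError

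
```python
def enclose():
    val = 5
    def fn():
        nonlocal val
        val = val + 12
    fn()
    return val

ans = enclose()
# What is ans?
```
17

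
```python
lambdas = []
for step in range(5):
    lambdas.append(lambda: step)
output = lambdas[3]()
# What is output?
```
4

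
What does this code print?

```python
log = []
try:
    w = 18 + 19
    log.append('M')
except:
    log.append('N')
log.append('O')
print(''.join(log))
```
MO

No exception, try block completes normally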